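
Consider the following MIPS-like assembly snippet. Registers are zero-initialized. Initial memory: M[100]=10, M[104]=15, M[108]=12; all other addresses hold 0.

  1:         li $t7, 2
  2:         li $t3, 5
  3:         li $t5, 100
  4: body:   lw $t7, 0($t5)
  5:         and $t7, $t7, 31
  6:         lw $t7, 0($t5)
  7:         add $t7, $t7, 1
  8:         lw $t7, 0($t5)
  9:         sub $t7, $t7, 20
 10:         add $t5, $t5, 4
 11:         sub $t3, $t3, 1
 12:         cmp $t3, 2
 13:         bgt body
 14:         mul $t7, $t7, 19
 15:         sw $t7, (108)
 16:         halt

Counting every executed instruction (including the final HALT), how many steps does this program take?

36

after li $t7, 2: $t7=2
after li $t3, 5: $t3=5
after li $t5, 100: $t5=100
after lw $t7, 0($t5): $t7=M[100]=10
after and $t7, $t7, 31: $t7=10&31=10
after lw $t7, 0($t5): $t7=M[100]=10
after add $t7, $t7, 1: $t7=10+1=11
after lw $t7, 0($t5): $t7=M[100]=10
after sub $t7, $t7, 20: $t7=10-20=-10
after add $t5, $t5, 4: $t5=100+4=104
after sub $t3, $t3, 1: $t3=5-1=4
cmp $t3, 2  (cmp 4,2)
bgt body: taken
after lw $t7, 0($t5): $t7=M[104]=15
after and $t7, $t7, 31: $t7=15&31=15
after lw $t7, 0($t5): $t7=M[104]=15
after add $t7, $t7, 1: $t7=15+1=16
after lw $t7, 0($t5): $t7=M[104]=15
after sub $t7, $t7, 20: $t7=15-20=-5
after add $t5, $t5, 4: $t5=104+4=108
after sub $t3, $t3, 1: $t3=4-1=3
cmp $t3, 2  (cmp 3,2)
bgt body: taken
after lw $t7, 0($t5): $t7=M[108]=12
after and $t7, $t7, 31: $t7=12&31=12
after lw $t7, 0($t5): $t7=M[108]=12
after add $t7, $t7, 1: $t7=12+1=13
after lw $t7, 0($t5): $t7=M[108]=12
after sub $t7, $t7, 20: $t7=12-20=-8
after add $t5, $t5, 4: $t5=108+4=112
after sub $t3, $t3, 1: $t3=3-1=2
cmp $t3, 2  (cmp 2,2)
bgt body: not taken
after mul $t7, $t7, 19: $t7=(-8)*19=-152
sw $t7, (108) → M[108]=-152
halt.
Total executed instructions: 36.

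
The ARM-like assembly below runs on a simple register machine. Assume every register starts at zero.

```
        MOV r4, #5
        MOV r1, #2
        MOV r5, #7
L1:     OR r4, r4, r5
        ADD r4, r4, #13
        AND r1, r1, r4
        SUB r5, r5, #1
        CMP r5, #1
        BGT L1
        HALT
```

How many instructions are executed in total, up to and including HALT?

40

MOV r4, #5 → r4=5
MOV r1, #2 → r1=2
MOV r5, #7 → r5=7
OR r4, r4, r5 → r4=5|7=7
ADD r4, r4, #13 → r4=7+13=20
AND r1, r1, r4 → r1=2&20=0
SUB r5, r5, #1 → r5=7-1=6
CMP r5, #1  (cmp 6,1)
BGT L1: taken
OR r4, r4, r5 → r4=20|6=22
ADD r4, r4, #13 → r4=22+13=35
AND r1, r1, r4 → r1=0&35=0
SUB r5, r5, #1 → r5=6-1=5
CMP r5, #1  (cmp 5,1)
BGT L1: taken
OR r4, r4, r5 → r4=35|5=39
ADD r4, r4, #13 → r4=39+13=52
AND r1, r1, r4 → r1=0&52=0
SUB r5, r5, #1 → r5=5-1=4
CMP r5, #1  (cmp 4,1)
BGT L1: taken
OR r4, r4, r5 → r4=52|4=52
ADD r4, r4, #13 → r4=52+13=65
AND r1, r1, r4 → r1=0&65=0
SUB r5, r5, #1 → r5=4-1=3
CMP r5, #1  (cmp 3,1)
BGT L1: taken
OR r4, r4, r5 → r4=65|3=67
ADD r4, r4, #13 → r4=67+13=80
AND r1, r1, r4 → r1=0&80=0
SUB r5, r5, #1 → r5=3-1=2
CMP r5, #1  (cmp 2,1)
BGT L1: taken
OR r4, r4, r5 → r4=80|2=82
ADD r4, r4, #13 → r4=82+13=95
AND r1, r1, r4 → r1=0&95=0
SUB r5, r5, #1 → r5=2-1=1
CMP r5, #1  (cmp 1,1)
BGT L1: not taken
halt.
Total executed instructions: 40.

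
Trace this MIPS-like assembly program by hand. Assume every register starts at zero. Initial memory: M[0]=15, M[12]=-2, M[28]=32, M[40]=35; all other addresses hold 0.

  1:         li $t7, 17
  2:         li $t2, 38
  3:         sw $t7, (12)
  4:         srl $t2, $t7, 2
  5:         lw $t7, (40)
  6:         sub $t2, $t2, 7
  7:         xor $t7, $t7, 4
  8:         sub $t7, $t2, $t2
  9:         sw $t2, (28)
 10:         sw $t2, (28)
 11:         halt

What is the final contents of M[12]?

17

after li $t7, 17: $t7=17
after li $t2, 38: $t2=38
sw $t7, (12) → M[12]=17
after srl $t2, $t7, 2: $t2=17>>2=4
after lw $t7, (40): $t7=M[40]=35
after sub $t2, $t2, 7: $t2=4-7=-3
after xor $t7, $t7, 4: $t7=35^4=39
after sub $t7, $t2, $t2: $t7=(-3)-(-3)=0
sw $t2, (28) → M[28]=-3
sw $t2, (28) → M[28]=-3
halt.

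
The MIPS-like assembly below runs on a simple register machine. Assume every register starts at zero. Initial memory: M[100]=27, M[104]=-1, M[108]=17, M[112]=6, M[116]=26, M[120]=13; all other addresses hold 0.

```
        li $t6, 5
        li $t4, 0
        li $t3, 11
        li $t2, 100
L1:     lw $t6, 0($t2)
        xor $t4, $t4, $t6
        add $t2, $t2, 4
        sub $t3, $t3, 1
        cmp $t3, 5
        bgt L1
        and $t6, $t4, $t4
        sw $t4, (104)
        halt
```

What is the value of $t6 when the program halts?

-28

$t6=5
$t4=0
$t3=11
$t2=100
$t6=M[100]=27
$t4=0^27=27
$t2=100+4=104
$t3=11-1=10
cmp $t3, 5  (cmp 10,5)
bgt L1: taken
$t6=M[104]=-1
$t4=27^(-1)=-28
$t2=104+4=108
$t3=10-1=9
cmp $t3, 5  (cmp 9,5)
bgt L1: taken
$t6=M[108]=17
$t4=(-28)^17=-11
$t2=108+4=112
$t3=9-1=8
cmp $t3, 5  (cmp 8,5)
bgt L1: taken
$t6=M[112]=6
$t4=(-11)^6=-13
$t2=112+4=116
$t3=8-1=7
cmp $t3, 5  (cmp 7,5)
bgt L1: taken
$t6=M[116]=26
$t4=(-13)^26=-23
$t2=116+4=120
$t3=7-1=6
cmp $t3, 5  (cmp 6,5)
bgt L1: taken
$t6=M[120]=13
$t4=(-23)^13=-28
$t2=120+4=124
$t3=6-1=5
cmp $t3, 5  (cmp 5,5)
bgt L1: not taken
$t6=(-28)&(-28)=-28
sw $t4, (104) → M[104]=-28
halt.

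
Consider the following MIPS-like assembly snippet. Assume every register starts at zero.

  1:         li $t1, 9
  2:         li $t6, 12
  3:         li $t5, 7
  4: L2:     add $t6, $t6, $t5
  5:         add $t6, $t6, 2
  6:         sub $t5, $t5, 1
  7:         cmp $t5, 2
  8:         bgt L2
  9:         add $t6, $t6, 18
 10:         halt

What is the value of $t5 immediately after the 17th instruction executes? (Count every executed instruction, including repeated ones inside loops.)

4

$t1=9
$t6=12
$t5=7
$t6=12+7=19
$t6=19+2=21
$t5=7-1=6
cmp $t5, 2  (cmp 6,2)
bgt L2: taken
$t6=21+6=27
$t6=27+2=29
$t5=6-1=5
cmp $t5, 2  (cmp 5,2)
bgt L2: taken
$t6=29+5=34
$t6=34+2=36
$t5=5-1=4
cmp $t5, 2  (cmp 4,2)
After step 17: $t5 = 4.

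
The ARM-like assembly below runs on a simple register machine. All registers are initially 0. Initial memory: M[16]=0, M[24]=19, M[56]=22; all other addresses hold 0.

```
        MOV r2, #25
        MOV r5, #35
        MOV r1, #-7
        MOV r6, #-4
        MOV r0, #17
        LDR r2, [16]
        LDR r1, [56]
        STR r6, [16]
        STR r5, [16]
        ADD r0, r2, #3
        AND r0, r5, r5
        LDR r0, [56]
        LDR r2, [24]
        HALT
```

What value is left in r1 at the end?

22

r2=25
r5=35
r1=-7
r6=-4
r0=17
r2=M[16]=0
r1=M[56]=22
STR r6, [16] → M[16]=-4
STR r5, [16] → M[16]=35
r0=0+3=3
r0=35&35=35
r0=M[56]=22
r2=M[24]=19
halt.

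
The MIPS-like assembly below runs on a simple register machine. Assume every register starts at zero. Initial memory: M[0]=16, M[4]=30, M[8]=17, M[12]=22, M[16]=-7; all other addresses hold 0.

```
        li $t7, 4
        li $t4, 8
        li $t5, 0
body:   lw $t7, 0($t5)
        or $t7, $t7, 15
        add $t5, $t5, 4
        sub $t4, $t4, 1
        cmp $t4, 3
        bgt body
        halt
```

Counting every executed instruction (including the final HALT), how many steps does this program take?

34

li $t7, 4 → $t7=4
li $t4, 8 → $t4=8
li $t5, 0 → $t5=0
lw $t7, 0($t5) → $t7=M[0]=16
or $t7, $t7, 15 → $t7=16|15=31
add $t5, $t5, 4 → $t5=0+4=4
sub $t4, $t4, 1 → $t4=8-1=7
cmp $t4, 3  (cmp 7,3)
bgt body: taken
lw $t7, 0($t5) → $t7=M[4]=30
or $t7, $t7, 15 → $t7=30|15=31
add $t5, $t5, 4 → $t5=4+4=8
sub $t4, $t4, 1 → $t4=7-1=6
cmp $t4, 3  (cmp 6,3)
bgt body: taken
lw $t7, 0($t5) → $t7=M[8]=17
or $t7, $t7, 15 → $t7=17|15=31
add $t5, $t5, 4 → $t5=8+4=12
sub $t4, $t4, 1 → $t4=6-1=5
cmp $t4, 3  (cmp 5,3)
bgt body: taken
lw $t7, 0($t5) → $t7=M[12]=22
or $t7, $t7, 15 → $t7=22|15=31
add $t5, $t5, 4 → $t5=12+4=16
sub $t4, $t4, 1 → $t4=5-1=4
cmp $t4, 3  (cmp 4,3)
bgt body: taken
lw $t7, 0($t5) → $t7=M[16]=-7
or $t7, $t7, 15 → $t7=(-7)|15=-1
add $t5, $t5, 4 → $t5=16+4=20
sub $t4, $t4, 1 → $t4=4-1=3
cmp $t4, 3  (cmp 3,3)
bgt body: not taken
halt.
Total executed instructions: 34.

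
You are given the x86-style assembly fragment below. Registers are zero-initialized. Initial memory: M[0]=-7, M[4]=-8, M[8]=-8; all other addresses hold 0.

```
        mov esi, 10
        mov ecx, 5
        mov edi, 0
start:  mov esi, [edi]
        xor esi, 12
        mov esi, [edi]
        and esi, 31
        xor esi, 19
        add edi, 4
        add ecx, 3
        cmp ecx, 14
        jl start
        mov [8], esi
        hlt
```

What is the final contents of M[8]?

mov esi, 10 → esi=10
mov ecx, 5 → ecx=5
mov edi, 0 → edi=0
mov esi, [edi] → esi=M[0]=-7
xor esi, 12 → esi=(-7)^12=-11
mov esi, [edi] → esi=M[0]=-7
and esi, 31 → esi=(-7)&31=25
xor esi, 19 → esi=25^19=10
add edi, 4 → edi=0+4=4
add ecx, 3 → ecx=5+3=8
cmp ecx, 14  (cmp 8,14)
jl start: taken
mov esi, [edi] → esi=M[4]=-8
xor esi, 12 → esi=(-8)^12=-12
mov esi, [edi] → esi=M[4]=-8
and esi, 31 → esi=(-8)&31=24
xor esi, 19 → esi=24^19=11
add edi, 4 → edi=4+4=8
add ecx, 3 → ecx=8+3=11
cmp ecx, 14  (cmp 11,14)
jl start: taken
mov esi, [edi] → esi=M[8]=-8
xor esi, 12 → esi=(-8)^12=-12
mov esi, [edi] → esi=M[8]=-8
and esi, 31 → esi=(-8)&31=24
xor esi, 19 → esi=24^19=11
add edi, 4 → edi=8+4=12
add ecx, 3 → ecx=11+3=14
cmp ecx, 14  (cmp 14,14)
jl start: not taken
mov [8], esi → M[8]=11
halt.

11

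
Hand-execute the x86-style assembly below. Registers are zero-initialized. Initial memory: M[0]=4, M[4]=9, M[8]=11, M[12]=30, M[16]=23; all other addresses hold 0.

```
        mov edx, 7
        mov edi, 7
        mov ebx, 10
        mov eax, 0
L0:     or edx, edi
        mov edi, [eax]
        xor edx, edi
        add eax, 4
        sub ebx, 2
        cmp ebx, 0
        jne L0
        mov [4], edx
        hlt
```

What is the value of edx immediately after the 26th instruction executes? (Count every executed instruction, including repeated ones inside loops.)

15

edx=7
edi=7
ebx=10
eax=0
edx=7|7=7
edi=M[0]=4
edx=7^4=3
eax=0+4=4
ebx=10-2=8
cmp ebx, 0  (cmp 8,0)
jne L0: taken
edx=3|4=7
edi=M[4]=9
edx=7^9=14
eax=4+4=8
ebx=8-2=6
cmp ebx, 0  (cmp 6,0)
jne L0: taken
edx=14|9=15
edi=M[8]=11
edx=15^11=4
eax=8+4=12
ebx=6-2=4
cmp ebx, 0  (cmp 4,0)
jne L0: taken
edx=4|11=15
After step 26: edx = 15.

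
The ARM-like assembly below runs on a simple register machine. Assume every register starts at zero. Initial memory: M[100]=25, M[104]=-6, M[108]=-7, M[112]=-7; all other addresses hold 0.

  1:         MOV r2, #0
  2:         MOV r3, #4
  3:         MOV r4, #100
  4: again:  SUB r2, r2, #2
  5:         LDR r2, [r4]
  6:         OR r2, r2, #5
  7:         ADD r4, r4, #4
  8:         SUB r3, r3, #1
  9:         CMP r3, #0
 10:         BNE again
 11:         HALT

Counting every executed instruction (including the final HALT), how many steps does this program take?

after MOV r2, #0: r2=0
after MOV r3, #4: r3=4
after MOV r4, #100: r4=100
after SUB r2, r2, #2: r2=0-2=-2
after LDR r2, [r4]: r2=M[100]=25
after OR r2, r2, #5: r2=25|5=29
after ADD r4, r4, #4: r4=100+4=104
after SUB r3, r3, #1: r3=4-1=3
CMP r3, #0  (cmp 3,0)
BNE again: taken
after SUB r2, r2, #2: r2=29-2=27
after LDR r2, [r4]: r2=M[104]=-6
after OR r2, r2, #5: r2=(-6)|5=-1
after ADD r4, r4, #4: r4=104+4=108
after SUB r3, r3, #1: r3=3-1=2
CMP r3, #0  (cmp 2,0)
BNE again: taken
after SUB r2, r2, #2: r2=(-1)-2=-3
after LDR r2, [r4]: r2=M[108]=-7
after OR r2, r2, #5: r2=(-7)|5=-3
after ADD r4, r4, #4: r4=108+4=112
after SUB r3, r3, #1: r3=2-1=1
CMP r3, #0  (cmp 1,0)
BNE again: taken
after SUB r2, r2, #2: r2=(-3)-2=-5
after LDR r2, [r4]: r2=M[112]=-7
after OR r2, r2, #5: r2=(-7)|5=-3
after ADD r4, r4, #4: r4=112+4=116
after SUB r3, r3, #1: r3=1-1=0
CMP r3, #0  (cmp 0,0)
BNE again: not taken
halt.
Total executed instructions: 32.

32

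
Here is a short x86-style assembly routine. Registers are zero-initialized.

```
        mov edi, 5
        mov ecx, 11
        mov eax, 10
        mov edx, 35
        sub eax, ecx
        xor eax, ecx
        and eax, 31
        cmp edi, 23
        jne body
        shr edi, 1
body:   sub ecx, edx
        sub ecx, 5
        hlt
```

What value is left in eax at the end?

20

after mov edi, 5: edi=5
after mov ecx, 11: ecx=11
after mov eax, 10: eax=10
after mov edx, 35: edx=35
after sub eax, ecx: eax=10-11=-1
after xor eax, ecx: eax=(-1)^11=-12
after and eax, 31: eax=(-12)&31=20
cmp edi, 23  (cmp 5,23)
jne body: taken
after sub ecx, edx: ecx=11-35=-24
after sub ecx, 5: ecx=(-24)-5=-29
halt.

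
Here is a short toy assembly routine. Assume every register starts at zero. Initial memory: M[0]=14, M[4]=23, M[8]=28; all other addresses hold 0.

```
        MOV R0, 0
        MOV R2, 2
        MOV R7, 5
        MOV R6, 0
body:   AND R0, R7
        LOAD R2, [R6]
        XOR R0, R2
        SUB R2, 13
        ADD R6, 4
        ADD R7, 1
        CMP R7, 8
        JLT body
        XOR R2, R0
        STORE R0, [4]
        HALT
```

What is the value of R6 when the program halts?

R0=0
R2=2
R7=5
R6=0
R0=0&5=0
R2=M[0]=14
R0=0^14=14
R2=14-13=1
R6=0+4=4
R7=5+1=6
CMP R7, 8  (cmp 6,8)
JLT body: taken
R0=14&6=6
R2=M[4]=23
R0=6^23=17
R2=23-13=10
R6=4+4=8
R7=6+1=7
CMP R7, 8  (cmp 7,8)
JLT body: taken
R0=17&7=1
R2=M[8]=28
R0=1^28=29
R2=28-13=15
R6=8+4=12
R7=7+1=8
CMP R7, 8  (cmp 8,8)
JLT body: not taken
R2=15^29=18
STORE R0, [4] → M[4]=29
halt.

12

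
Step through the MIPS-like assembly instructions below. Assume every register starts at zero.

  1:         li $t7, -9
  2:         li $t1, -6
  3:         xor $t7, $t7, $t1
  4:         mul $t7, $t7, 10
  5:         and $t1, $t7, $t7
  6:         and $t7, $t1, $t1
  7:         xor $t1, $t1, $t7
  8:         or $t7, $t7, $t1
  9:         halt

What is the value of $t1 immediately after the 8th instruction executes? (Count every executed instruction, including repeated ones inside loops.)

0

$t7=-9
$t1=-6
$t7=(-9)^(-6)=13
$t7=13*10=130
$t1=130&130=130
$t7=130&130=130
$t1=130^130=0
$t7=130|0=130
After step 8: $t1 = 0.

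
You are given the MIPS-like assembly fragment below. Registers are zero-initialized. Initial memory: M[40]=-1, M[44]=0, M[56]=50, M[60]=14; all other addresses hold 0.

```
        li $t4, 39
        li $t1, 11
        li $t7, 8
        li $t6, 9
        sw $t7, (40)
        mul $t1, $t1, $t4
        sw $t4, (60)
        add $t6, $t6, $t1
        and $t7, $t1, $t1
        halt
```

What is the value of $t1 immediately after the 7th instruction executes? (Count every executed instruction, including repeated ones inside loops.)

after li $t4, 39: $t4=39
after li $t1, 11: $t1=11
after li $t7, 8: $t7=8
after li $t6, 9: $t6=9
sw $t7, (40) → M[40]=8
after mul $t1, $t1, $t4: $t1=11*39=429
sw $t4, (60) → M[60]=39
After step 7: $t1 = 429.

429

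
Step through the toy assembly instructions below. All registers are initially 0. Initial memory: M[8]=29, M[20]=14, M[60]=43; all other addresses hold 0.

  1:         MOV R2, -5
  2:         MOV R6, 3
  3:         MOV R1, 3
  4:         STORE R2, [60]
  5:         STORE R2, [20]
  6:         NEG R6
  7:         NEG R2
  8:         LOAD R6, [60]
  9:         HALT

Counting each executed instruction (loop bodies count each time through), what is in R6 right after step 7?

after MOV R2, -5: R2=-5
after MOV R6, 3: R6=3
after MOV R1, 3: R1=3
STORE R2, [60] → M[60]=-5
STORE R2, [20] → M[20]=-5
after NEG R6: R6=-(3)=-3
after NEG R2: R2=-(-5)=5
After step 7: R6 = -3.

-3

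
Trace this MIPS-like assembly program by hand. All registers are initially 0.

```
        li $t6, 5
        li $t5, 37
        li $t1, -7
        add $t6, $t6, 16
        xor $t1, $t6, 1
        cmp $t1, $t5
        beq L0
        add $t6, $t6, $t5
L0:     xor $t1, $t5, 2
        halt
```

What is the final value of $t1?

li $t6, 5 → $t6=5
li $t5, 37 → $t5=37
li $t1, -7 → $t1=-7
add $t6, $t6, 16 → $t6=5+16=21
xor $t1, $t6, 1 → $t1=21^1=20
cmp $t1, $t5  (cmp 20,37)
beq L0: not taken
add $t6, $t6, $t5 → $t6=21+37=58
xor $t1, $t5, 2 → $t1=37^2=39
halt.

39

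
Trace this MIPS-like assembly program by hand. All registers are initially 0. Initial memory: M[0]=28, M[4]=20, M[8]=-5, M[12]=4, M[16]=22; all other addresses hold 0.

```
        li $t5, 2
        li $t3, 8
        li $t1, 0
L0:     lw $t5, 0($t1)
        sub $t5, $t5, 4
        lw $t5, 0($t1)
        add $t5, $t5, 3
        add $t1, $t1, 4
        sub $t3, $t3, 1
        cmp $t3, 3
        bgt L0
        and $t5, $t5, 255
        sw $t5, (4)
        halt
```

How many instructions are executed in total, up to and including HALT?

li $t5, 2 → $t5=2
li $t3, 8 → $t3=8
li $t1, 0 → $t1=0
lw $t5, 0($t1) → $t5=M[0]=28
sub $t5, $t5, 4 → $t5=28-4=24
lw $t5, 0($t1) → $t5=M[0]=28
add $t5, $t5, 3 → $t5=28+3=31
add $t1, $t1, 4 → $t1=0+4=4
sub $t3, $t3, 1 → $t3=8-1=7
cmp $t3, 3  (cmp 7,3)
bgt L0: taken
lw $t5, 0($t1) → $t5=M[4]=20
sub $t5, $t5, 4 → $t5=20-4=16
lw $t5, 0($t1) → $t5=M[4]=20
add $t5, $t5, 3 → $t5=20+3=23
add $t1, $t1, 4 → $t1=4+4=8
sub $t3, $t3, 1 → $t3=7-1=6
cmp $t3, 3  (cmp 6,3)
bgt L0: taken
lw $t5, 0($t1) → $t5=M[8]=-5
sub $t5, $t5, 4 → $t5=(-5)-4=-9
lw $t5, 0($t1) → $t5=M[8]=-5
add $t5, $t5, 3 → $t5=(-5)+3=-2
add $t1, $t1, 4 → $t1=8+4=12
sub $t3, $t3, 1 → $t3=6-1=5
cmp $t3, 3  (cmp 5,3)
bgt L0: taken
lw $t5, 0($t1) → $t5=M[12]=4
sub $t5, $t5, 4 → $t5=4-4=0
lw $t5, 0($t1) → $t5=M[12]=4
add $t5, $t5, 3 → $t5=4+3=7
add $t1, $t1, 4 → $t1=12+4=16
sub $t3, $t3, 1 → $t3=5-1=4
cmp $t3, 3  (cmp 4,3)
bgt L0: taken
lw $t5, 0($t1) → $t5=M[16]=22
sub $t5, $t5, 4 → $t5=22-4=18
lw $t5, 0($t1) → $t5=M[16]=22
add $t5, $t5, 3 → $t5=22+3=25
add $t1, $t1, 4 → $t1=16+4=20
sub $t3, $t3, 1 → $t3=4-1=3
cmp $t3, 3  (cmp 3,3)
bgt L0: not taken
and $t5, $t5, 255 → $t5=25&255=25
sw $t5, (4) → M[4]=25
halt.
Total executed instructions: 46.

46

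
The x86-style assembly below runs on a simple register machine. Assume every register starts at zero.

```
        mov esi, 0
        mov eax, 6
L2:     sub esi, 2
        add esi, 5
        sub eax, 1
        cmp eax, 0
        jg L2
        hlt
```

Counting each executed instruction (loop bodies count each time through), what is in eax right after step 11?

4

esi=0
eax=6
esi=0-2=-2
esi=(-2)+5=3
eax=6-1=5
cmp eax, 0  (cmp 5,0)
jg L2: taken
esi=3-2=1
esi=1+5=6
eax=5-1=4
cmp eax, 0  (cmp 4,0)
After step 11: eax = 4.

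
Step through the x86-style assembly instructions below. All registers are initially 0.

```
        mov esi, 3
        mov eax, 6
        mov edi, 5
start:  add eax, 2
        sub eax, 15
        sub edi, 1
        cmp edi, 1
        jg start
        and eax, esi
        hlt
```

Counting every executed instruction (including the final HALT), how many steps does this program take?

mov esi, 3 → esi=3
mov eax, 6 → eax=6
mov edi, 5 → edi=5
add eax, 2 → eax=6+2=8
sub eax, 15 → eax=8-15=-7
sub edi, 1 → edi=5-1=4
cmp edi, 1  (cmp 4,1)
jg start: taken
add eax, 2 → eax=(-7)+2=-5
sub eax, 15 → eax=(-5)-15=-20
sub edi, 1 → edi=4-1=3
cmp edi, 1  (cmp 3,1)
jg start: taken
add eax, 2 → eax=(-20)+2=-18
sub eax, 15 → eax=(-18)-15=-33
sub edi, 1 → edi=3-1=2
cmp edi, 1  (cmp 2,1)
jg start: taken
add eax, 2 → eax=(-33)+2=-31
sub eax, 15 → eax=(-31)-15=-46
sub edi, 1 → edi=2-1=1
cmp edi, 1  (cmp 1,1)
jg start: not taken
and eax, esi → eax=(-46)&3=2
halt.
Total executed instructions: 25.

25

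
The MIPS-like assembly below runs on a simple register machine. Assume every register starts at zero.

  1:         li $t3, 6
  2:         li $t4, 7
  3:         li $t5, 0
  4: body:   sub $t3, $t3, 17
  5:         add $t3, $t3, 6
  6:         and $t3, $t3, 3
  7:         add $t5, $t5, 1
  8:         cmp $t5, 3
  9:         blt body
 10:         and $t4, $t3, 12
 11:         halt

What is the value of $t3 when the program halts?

1

$t3=6
$t4=7
$t5=0
$t3=6-17=-11
$t3=(-11)+6=-5
$t3=(-5)&3=3
$t5=0+1=1
cmp $t5, 3  (cmp 1,3)
blt body: taken
$t3=3-17=-14
$t3=(-14)+6=-8
$t3=(-8)&3=0
$t5=1+1=2
cmp $t5, 3  (cmp 2,3)
blt body: taken
$t3=0-17=-17
$t3=(-17)+6=-11
$t3=(-11)&3=1
$t5=2+1=3
cmp $t5, 3  (cmp 3,3)
blt body: not taken
$t4=1&12=0
halt.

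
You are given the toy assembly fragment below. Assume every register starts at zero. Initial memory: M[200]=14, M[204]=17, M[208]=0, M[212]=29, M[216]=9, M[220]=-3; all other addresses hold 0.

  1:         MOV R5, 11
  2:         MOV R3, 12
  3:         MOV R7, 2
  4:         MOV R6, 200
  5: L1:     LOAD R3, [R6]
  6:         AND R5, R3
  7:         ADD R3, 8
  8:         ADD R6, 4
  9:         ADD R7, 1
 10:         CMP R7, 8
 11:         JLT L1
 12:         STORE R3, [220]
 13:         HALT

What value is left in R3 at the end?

R5=11
R3=12
R7=2
R6=200
R3=M[200]=14
R5=11&14=10
R3=14+8=22
R6=200+4=204
R7=2+1=3
CMP R7, 8  (cmp 3,8)
JLT L1: taken
R3=M[204]=17
R5=10&17=0
R3=17+8=25
R6=204+4=208
R7=3+1=4
CMP R7, 8  (cmp 4,8)
JLT L1: taken
R3=M[208]=0
R5=0&0=0
R3=0+8=8
R6=208+4=212
R7=4+1=5
CMP R7, 8  (cmp 5,8)
JLT L1: taken
R3=M[212]=29
R5=0&29=0
R3=29+8=37
R6=212+4=216
R7=5+1=6
CMP R7, 8  (cmp 6,8)
JLT L1: taken
R3=M[216]=9
R5=0&9=0
R3=9+8=17
R6=216+4=220
R7=6+1=7
CMP R7, 8  (cmp 7,8)
JLT L1: taken
R3=M[220]=-3
R5=0&(-3)=0
R3=(-3)+8=5
R6=220+4=224
R7=7+1=8
CMP R7, 8  (cmp 8,8)
JLT L1: not taken
STORE R3, [220] → M[220]=5
halt.

5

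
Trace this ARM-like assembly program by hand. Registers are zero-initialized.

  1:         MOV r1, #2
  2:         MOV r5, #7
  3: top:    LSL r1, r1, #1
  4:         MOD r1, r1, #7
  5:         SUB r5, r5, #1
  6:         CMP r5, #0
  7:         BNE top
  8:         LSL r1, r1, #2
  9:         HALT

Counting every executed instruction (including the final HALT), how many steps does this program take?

39

r1=2
r5=7
r1=2<<1=4
r1=4%7=4
r5=7-1=6
CMP r5, #0  (cmp 6,0)
BNE top: taken
r1=4<<1=8
r1=8%7=1
r5=6-1=5
CMP r5, #0  (cmp 5,0)
BNE top: taken
r1=1<<1=2
r1=2%7=2
r5=5-1=4
CMP r5, #0  (cmp 4,0)
BNE top: taken
r1=2<<1=4
r1=4%7=4
r5=4-1=3
CMP r5, #0  (cmp 3,0)
BNE top: taken
r1=4<<1=8
r1=8%7=1
r5=3-1=2
CMP r5, #0  (cmp 2,0)
BNE top: taken
r1=1<<1=2
r1=2%7=2
r5=2-1=1
CMP r5, #0  (cmp 1,0)
BNE top: taken
r1=2<<1=4
r1=4%7=4
r5=1-1=0
CMP r5, #0  (cmp 0,0)
BNE top: not taken
r1=4<<2=16
halt.
Total executed instructions: 39.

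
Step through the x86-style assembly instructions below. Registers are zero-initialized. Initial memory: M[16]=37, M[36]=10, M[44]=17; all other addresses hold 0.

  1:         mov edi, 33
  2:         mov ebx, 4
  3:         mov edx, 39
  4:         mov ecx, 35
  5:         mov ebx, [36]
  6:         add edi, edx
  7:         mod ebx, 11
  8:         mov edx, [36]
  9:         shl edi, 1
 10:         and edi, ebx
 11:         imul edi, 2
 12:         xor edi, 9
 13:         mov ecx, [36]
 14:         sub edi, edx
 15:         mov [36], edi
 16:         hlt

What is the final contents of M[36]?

-1

after mov edi, 33: edi=33
after mov ebx, 4: ebx=4
after mov edx, 39: edx=39
after mov ecx, 35: ecx=35
after mov ebx, [36]: ebx=M[36]=10
after add edi, edx: edi=33+39=72
after mod ebx, 11: ebx=10%11=10
after mov edx, [36]: edx=M[36]=10
after shl edi, 1: edi=72<<1=144
after and edi, ebx: edi=144&10=0
after imul edi, 2: edi=0*2=0
after xor edi, 9: edi=0^9=9
after mov ecx, [36]: ecx=M[36]=10
after sub edi, edx: edi=9-10=-1
mov [36], edi → M[36]=-1
halt.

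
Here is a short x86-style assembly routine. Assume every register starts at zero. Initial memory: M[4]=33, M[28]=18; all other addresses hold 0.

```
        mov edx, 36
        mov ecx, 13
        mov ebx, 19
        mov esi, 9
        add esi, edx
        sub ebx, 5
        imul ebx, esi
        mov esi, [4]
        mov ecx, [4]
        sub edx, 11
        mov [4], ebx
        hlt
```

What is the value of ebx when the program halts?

630

after mov edx, 36: edx=36
after mov ecx, 13: ecx=13
after mov ebx, 19: ebx=19
after mov esi, 9: esi=9
after add esi, edx: esi=9+36=45
after sub ebx, 5: ebx=19-5=14
after imul ebx, esi: ebx=14*45=630
after mov esi, [4]: esi=M[4]=33
after mov ecx, [4]: ecx=M[4]=33
after sub edx, 11: edx=36-11=25
mov [4], ebx → M[4]=630
halt.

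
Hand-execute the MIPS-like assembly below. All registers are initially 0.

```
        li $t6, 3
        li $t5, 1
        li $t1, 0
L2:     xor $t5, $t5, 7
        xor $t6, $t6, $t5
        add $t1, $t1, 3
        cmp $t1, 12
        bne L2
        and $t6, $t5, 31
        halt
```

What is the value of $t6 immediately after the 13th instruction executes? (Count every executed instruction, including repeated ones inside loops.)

after li $t6, 3: $t6=3
after li $t5, 1: $t5=1
after li $t1, 0: $t1=0
after xor $t5, $t5, 7: $t5=1^7=6
after xor $t6, $t6, $t5: $t6=3^6=5
after add $t1, $t1, 3: $t1=0+3=3
cmp $t1, 12  (cmp 3,12)
bne L2: taken
after xor $t5, $t5, 7: $t5=6^7=1
after xor $t6, $t6, $t5: $t6=5^1=4
after add $t1, $t1, 3: $t1=3+3=6
cmp $t1, 12  (cmp 6,12)
bne L2: taken
After step 13: $t6 = 4.

4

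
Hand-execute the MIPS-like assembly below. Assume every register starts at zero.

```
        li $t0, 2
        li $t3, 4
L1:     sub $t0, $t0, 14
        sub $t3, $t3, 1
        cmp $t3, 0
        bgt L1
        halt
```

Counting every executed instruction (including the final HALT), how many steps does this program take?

after li $t0, 2: $t0=2
after li $t3, 4: $t3=4
after sub $t0, $t0, 14: $t0=2-14=-12
after sub $t3, $t3, 1: $t3=4-1=3
cmp $t3, 0  (cmp 3,0)
bgt L1: taken
after sub $t0, $t0, 14: $t0=(-12)-14=-26
after sub $t3, $t3, 1: $t3=3-1=2
cmp $t3, 0  (cmp 2,0)
bgt L1: taken
after sub $t0, $t0, 14: $t0=(-26)-14=-40
after sub $t3, $t3, 1: $t3=2-1=1
cmp $t3, 0  (cmp 1,0)
bgt L1: taken
after sub $t0, $t0, 14: $t0=(-40)-14=-54
after sub $t3, $t3, 1: $t3=1-1=0
cmp $t3, 0  (cmp 0,0)
bgt L1: not taken
halt.
Total executed instructions: 19.

19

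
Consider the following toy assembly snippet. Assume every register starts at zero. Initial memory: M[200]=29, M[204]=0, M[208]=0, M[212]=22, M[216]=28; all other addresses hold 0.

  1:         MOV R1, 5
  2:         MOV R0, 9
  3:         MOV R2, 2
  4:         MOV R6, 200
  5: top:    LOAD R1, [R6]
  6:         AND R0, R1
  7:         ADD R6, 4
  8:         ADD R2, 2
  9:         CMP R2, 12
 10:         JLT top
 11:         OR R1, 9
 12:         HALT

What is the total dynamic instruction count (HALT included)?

after MOV R1, 5: R1=5
after MOV R0, 9: R0=9
after MOV R2, 2: R2=2
after MOV R6, 200: R6=200
after LOAD R1, [R6]: R1=M[200]=29
after AND R0, R1: R0=9&29=9
after ADD R6, 4: R6=200+4=204
after ADD R2, 2: R2=2+2=4
CMP R2, 12  (cmp 4,12)
JLT top: taken
after LOAD R1, [R6]: R1=M[204]=0
after AND R0, R1: R0=9&0=0
after ADD R6, 4: R6=204+4=208
after ADD R2, 2: R2=4+2=6
CMP R2, 12  (cmp 6,12)
JLT top: taken
after LOAD R1, [R6]: R1=M[208]=0
after AND R0, R1: R0=0&0=0
after ADD R6, 4: R6=208+4=212
after ADD R2, 2: R2=6+2=8
CMP R2, 12  (cmp 8,12)
JLT top: taken
after LOAD R1, [R6]: R1=M[212]=22
after AND R0, R1: R0=0&22=0
after ADD R6, 4: R6=212+4=216
after ADD R2, 2: R2=8+2=10
CMP R2, 12  (cmp 10,12)
JLT top: taken
after LOAD R1, [R6]: R1=M[216]=28
after AND R0, R1: R0=0&28=0
after ADD R6, 4: R6=216+4=220
after ADD R2, 2: R2=10+2=12
CMP R2, 12  (cmp 12,12)
JLT top: not taken
after OR R1, 9: R1=28|9=29
halt.
Total executed instructions: 36.

36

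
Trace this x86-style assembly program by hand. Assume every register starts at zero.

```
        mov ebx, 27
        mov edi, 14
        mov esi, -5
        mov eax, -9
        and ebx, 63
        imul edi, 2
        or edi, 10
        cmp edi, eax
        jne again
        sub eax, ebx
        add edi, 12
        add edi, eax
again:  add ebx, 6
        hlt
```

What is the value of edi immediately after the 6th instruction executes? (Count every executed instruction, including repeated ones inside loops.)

28

ebx=27
edi=14
esi=-5
eax=-9
ebx=27&63=27
edi=14*2=28
After step 6: edi = 28.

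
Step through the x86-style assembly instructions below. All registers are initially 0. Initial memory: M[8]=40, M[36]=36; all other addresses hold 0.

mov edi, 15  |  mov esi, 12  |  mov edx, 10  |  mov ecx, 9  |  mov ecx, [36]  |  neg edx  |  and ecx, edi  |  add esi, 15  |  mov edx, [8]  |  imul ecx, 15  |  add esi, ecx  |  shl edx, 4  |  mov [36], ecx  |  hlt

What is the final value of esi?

87

edi=15
esi=12
edx=10
ecx=9
ecx=M[36]=36
edx=-(10)=-10
ecx=36&15=4
esi=12+15=27
edx=M[8]=40
ecx=4*15=60
esi=27+60=87
edx=40<<4=640
mov [36], ecx → M[36]=60
halt.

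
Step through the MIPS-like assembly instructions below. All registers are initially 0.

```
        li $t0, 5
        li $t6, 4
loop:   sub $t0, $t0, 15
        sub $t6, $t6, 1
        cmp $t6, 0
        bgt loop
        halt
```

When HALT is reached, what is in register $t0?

-55

li $t0, 5 → $t0=5
li $t6, 4 → $t6=4
sub $t0, $t0, 15 → $t0=5-15=-10
sub $t6, $t6, 1 → $t6=4-1=3
cmp $t6, 0  (cmp 3,0)
bgt loop: taken
sub $t0, $t0, 15 → $t0=(-10)-15=-25
sub $t6, $t6, 1 → $t6=3-1=2
cmp $t6, 0  (cmp 2,0)
bgt loop: taken
sub $t0, $t0, 15 → $t0=(-25)-15=-40
sub $t6, $t6, 1 → $t6=2-1=1
cmp $t6, 0  (cmp 1,0)
bgt loop: taken
sub $t0, $t0, 15 → $t0=(-40)-15=-55
sub $t6, $t6, 1 → $t6=1-1=0
cmp $t6, 0  (cmp 0,0)
bgt loop: not taken
halt.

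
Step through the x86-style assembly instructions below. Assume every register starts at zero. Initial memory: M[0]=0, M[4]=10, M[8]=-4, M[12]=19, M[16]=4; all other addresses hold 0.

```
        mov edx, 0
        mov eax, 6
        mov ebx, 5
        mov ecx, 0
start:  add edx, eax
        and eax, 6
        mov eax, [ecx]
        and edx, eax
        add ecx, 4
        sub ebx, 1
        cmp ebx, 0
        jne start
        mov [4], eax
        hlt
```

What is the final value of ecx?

20

edx=0
eax=6
ebx=5
ecx=0
edx=0+6=6
eax=6&6=6
eax=M[0]=0
edx=6&0=0
ecx=0+4=4
ebx=5-1=4
cmp ebx, 0  (cmp 4,0)
jne start: taken
edx=0+0=0
eax=0&6=0
eax=M[4]=10
edx=0&10=0
ecx=4+4=8
ebx=4-1=3
cmp ebx, 0  (cmp 3,0)
jne start: taken
edx=0+10=10
eax=10&6=2
eax=M[8]=-4
edx=10&(-4)=8
ecx=8+4=12
ebx=3-1=2
cmp ebx, 0  (cmp 2,0)
jne start: taken
edx=8+(-4)=4
eax=(-4)&6=4
eax=M[12]=19
edx=4&19=0
ecx=12+4=16
ebx=2-1=1
cmp ebx, 0  (cmp 1,0)
jne start: taken
edx=0+19=19
eax=19&6=2
eax=M[16]=4
edx=19&4=0
ecx=16+4=20
ebx=1-1=0
cmp ebx, 0  (cmp 0,0)
jne start: not taken
mov [4], eax → M[4]=4
halt.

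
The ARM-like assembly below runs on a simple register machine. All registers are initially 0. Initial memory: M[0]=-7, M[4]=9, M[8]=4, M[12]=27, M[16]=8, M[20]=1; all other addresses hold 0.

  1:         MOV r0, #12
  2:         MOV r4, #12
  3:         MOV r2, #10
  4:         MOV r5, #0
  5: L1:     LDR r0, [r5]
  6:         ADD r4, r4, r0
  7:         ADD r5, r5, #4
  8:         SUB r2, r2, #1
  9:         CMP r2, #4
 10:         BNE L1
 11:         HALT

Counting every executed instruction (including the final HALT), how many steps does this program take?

41

r0=12
r4=12
r2=10
r5=0
r0=M[0]=-7
r4=12+(-7)=5
r5=0+4=4
r2=10-1=9
CMP r2, #4  (cmp 9,4)
BNE L1: taken
r0=M[4]=9
r4=5+9=14
r5=4+4=8
r2=9-1=8
CMP r2, #4  (cmp 8,4)
BNE L1: taken
r0=M[8]=4
r4=14+4=18
r5=8+4=12
r2=8-1=7
CMP r2, #4  (cmp 7,4)
BNE L1: taken
r0=M[12]=27
r4=18+27=45
r5=12+4=16
r2=7-1=6
CMP r2, #4  (cmp 6,4)
BNE L1: taken
r0=M[16]=8
r4=45+8=53
r5=16+4=20
r2=6-1=5
CMP r2, #4  (cmp 5,4)
BNE L1: taken
r0=M[20]=1
r4=53+1=54
r5=20+4=24
r2=5-1=4
CMP r2, #4  (cmp 4,4)
BNE L1: not taken
halt.
Total executed instructions: 41.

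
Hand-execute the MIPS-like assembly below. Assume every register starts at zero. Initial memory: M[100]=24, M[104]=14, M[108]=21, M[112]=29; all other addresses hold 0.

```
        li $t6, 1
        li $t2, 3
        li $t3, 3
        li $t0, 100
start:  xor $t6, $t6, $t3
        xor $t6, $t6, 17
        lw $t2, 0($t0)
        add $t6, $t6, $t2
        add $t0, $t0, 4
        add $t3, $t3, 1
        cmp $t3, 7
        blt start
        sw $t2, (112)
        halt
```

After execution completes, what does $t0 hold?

116

li $t6, 1 → $t6=1
li $t2, 3 → $t2=3
li $t3, 3 → $t3=3
li $t0, 100 → $t0=100
xor $t6, $t6, $t3 → $t6=1^3=2
xor $t6, $t6, 17 → $t6=2^17=19
lw $t2, 0($t0) → $t2=M[100]=24
add $t6, $t6, $t2 → $t6=19+24=43
add $t0, $t0, 4 → $t0=100+4=104
add $t3, $t3, 1 → $t3=3+1=4
cmp $t3, 7  (cmp 4,7)
blt start: taken
xor $t6, $t6, $t3 → $t6=43^4=47
xor $t6, $t6, 17 → $t6=47^17=62
lw $t2, 0($t0) → $t2=M[104]=14
add $t6, $t6, $t2 → $t6=62+14=76
add $t0, $t0, 4 → $t0=104+4=108
add $t3, $t3, 1 → $t3=4+1=5
cmp $t3, 7  (cmp 5,7)
blt start: taken
xor $t6, $t6, $t3 → $t6=76^5=73
xor $t6, $t6, 17 → $t6=73^17=88
lw $t2, 0($t0) → $t2=M[108]=21
add $t6, $t6, $t2 → $t6=88+21=109
add $t0, $t0, 4 → $t0=108+4=112
add $t3, $t3, 1 → $t3=5+1=6
cmp $t3, 7  (cmp 6,7)
blt start: taken
xor $t6, $t6, $t3 → $t6=109^6=107
xor $t6, $t6, 17 → $t6=107^17=122
lw $t2, 0($t0) → $t2=M[112]=29
add $t6, $t6, $t2 → $t6=122+29=151
add $t0, $t0, 4 → $t0=112+4=116
add $t3, $t3, 1 → $t3=6+1=7
cmp $t3, 7  (cmp 7,7)
blt start: not taken
sw $t2, (112) → M[112]=29
halt.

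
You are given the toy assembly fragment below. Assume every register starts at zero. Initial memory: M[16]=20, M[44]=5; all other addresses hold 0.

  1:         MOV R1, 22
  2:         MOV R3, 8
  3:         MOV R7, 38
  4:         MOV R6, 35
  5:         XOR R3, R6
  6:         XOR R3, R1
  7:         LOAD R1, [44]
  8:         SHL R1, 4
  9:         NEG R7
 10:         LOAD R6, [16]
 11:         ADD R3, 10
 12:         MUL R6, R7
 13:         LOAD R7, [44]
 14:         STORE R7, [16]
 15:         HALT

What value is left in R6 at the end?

-760

MOV R1, 22 → R1=22
MOV R3, 8 → R3=8
MOV R7, 38 → R7=38
MOV R6, 35 → R6=35
XOR R3, R6 → R3=8^35=43
XOR R3, R1 → R3=43^22=61
LOAD R1, [44] → R1=M[44]=5
SHL R1, 4 → R1=5<<4=80
NEG R7 → R7=-(38)=-38
LOAD R6, [16] → R6=M[16]=20
ADD R3, 10 → R3=61+10=71
MUL R6, R7 → R6=20*(-38)=-760
LOAD R7, [44] → R7=M[44]=5
STORE R7, [16] → M[16]=5
halt.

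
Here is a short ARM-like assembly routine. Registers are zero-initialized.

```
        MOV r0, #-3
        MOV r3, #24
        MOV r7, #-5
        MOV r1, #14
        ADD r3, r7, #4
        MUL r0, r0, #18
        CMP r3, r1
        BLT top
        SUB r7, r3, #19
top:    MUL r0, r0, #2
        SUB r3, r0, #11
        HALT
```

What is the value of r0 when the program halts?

-108

after MOV r0, #-3: r0=-3
after MOV r3, #24: r3=24
after MOV r7, #-5: r7=-5
after MOV r1, #14: r1=14
after ADD r3, r7, #4: r3=(-5)+4=-1
after MUL r0, r0, #18: r0=(-3)*18=-54
CMP r3, r1  (cmp -1,14)
BLT top: taken
after MUL r0, r0, #2: r0=(-54)*2=-108
after SUB r3, r0, #11: r3=(-108)-11=-119
halt.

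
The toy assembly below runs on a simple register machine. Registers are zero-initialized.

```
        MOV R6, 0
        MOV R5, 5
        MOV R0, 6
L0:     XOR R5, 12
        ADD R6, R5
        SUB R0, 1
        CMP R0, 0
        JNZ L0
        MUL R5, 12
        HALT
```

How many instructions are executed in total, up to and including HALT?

after MOV R6, 0: R6=0
after MOV R5, 5: R5=5
after MOV R0, 6: R0=6
after XOR R5, 12: R5=5^12=9
after ADD R6, R5: R6=0+9=9
after SUB R0, 1: R0=6-1=5
CMP R0, 0  (cmp 5,0)
JNZ L0: taken
after XOR R5, 12: R5=9^12=5
after ADD R6, R5: R6=9+5=14
after SUB R0, 1: R0=5-1=4
CMP R0, 0  (cmp 4,0)
JNZ L0: taken
after XOR R5, 12: R5=5^12=9
after ADD R6, R5: R6=14+9=23
after SUB R0, 1: R0=4-1=3
CMP R0, 0  (cmp 3,0)
JNZ L0: taken
after XOR R5, 12: R5=9^12=5
after ADD R6, R5: R6=23+5=28
after SUB R0, 1: R0=3-1=2
CMP R0, 0  (cmp 2,0)
JNZ L0: taken
after XOR R5, 12: R5=5^12=9
after ADD R6, R5: R6=28+9=37
after SUB R0, 1: R0=2-1=1
CMP R0, 0  (cmp 1,0)
JNZ L0: taken
after XOR R5, 12: R5=9^12=5
after ADD R6, R5: R6=37+5=42
after SUB R0, 1: R0=1-1=0
CMP R0, 0  (cmp 0,0)
JNZ L0: not taken
after MUL R5, 12: R5=5*12=60
halt.
Total executed instructions: 35.

35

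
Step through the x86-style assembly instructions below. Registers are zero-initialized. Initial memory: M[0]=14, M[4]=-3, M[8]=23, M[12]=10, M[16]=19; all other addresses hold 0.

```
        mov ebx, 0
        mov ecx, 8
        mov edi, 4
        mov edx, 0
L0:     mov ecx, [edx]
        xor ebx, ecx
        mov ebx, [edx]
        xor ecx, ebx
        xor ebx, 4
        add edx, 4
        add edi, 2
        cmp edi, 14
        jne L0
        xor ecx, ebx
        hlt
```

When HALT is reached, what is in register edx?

20

ebx=0
ecx=8
edi=4
edx=0
ecx=M[0]=14
ebx=0^14=14
ebx=M[0]=14
ecx=14^14=0
ebx=14^4=10
edx=0+4=4
edi=4+2=6
cmp edi, 14  (cmp 6,14)
jne L0: taken
ecx=M[4]=-3
ebx=10^(-3)=-9
ebx=M[4]=-3
ecx=(-3)^(-3)=0
ebx=(-3)^4=-7
edx=4+4=8
edi=6+2=8
cmp edi, 14  (cmp 8,14)
jne L0: taken
ecx=M[8]=23
ebx=(-7)^23=-18
ebx=M[8]=23
ecx=23^23=0
ebx=23^4=19
edx=8+4=12
edi=8+2=10
cmp edi, 14  (cmp 10,14)
jne L0: taken
ecx=M[12]=10
ebx=19^10=25
ebx=M[12]=10
ecx=10^10=0
ebx=10^4=14
edx=12+4=16
edi=10+2=12
cmp edi, 14  (cmp 12,14)
jne L0: taken
ecx=M[16]=19
ebx=14^19=29
ebx=M[16]=19
ecx=19^19=0
ebx=19^4=23
edx=16+4=20
edi=12+2=14
cmp edi, 14  (cmp 14,14)
jne L0: not taken
ecx=0^23=23
halt.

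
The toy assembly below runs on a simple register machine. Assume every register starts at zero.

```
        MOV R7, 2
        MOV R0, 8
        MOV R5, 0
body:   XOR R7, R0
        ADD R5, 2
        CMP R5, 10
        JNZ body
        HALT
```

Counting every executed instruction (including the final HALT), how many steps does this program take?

after MOV R7, 2: R7=2
after MOV R0, 8: R0=8
after MOV R5, 0: R5=0
after XOR R7, R0: R7=2^8=10
after ADD R5, 2: R5=0+2=2
CMP R5, 10  (cmp 2,10)
JNZ body: taken
after XOR R7, R0: R7=10^8=2
after ADD R5, 2: R5=2+2=4
CMP R5, 10  (cmp 4,10)
JNZ body: taken
after XOR R7, R0: R7=2^8=10
after ADD R5, 2: R5=4+2=6
CMP R5, 10  (cmp 6,10)
JNZ body: taken
after XOR R7, R0: R7=10^8=2
after ADD R5, 2: R5=6+2=8
CMP R5, 10  (cmp 8,10)
JNZ body: taken
after XOR R7, R0: R7=2^8=10
after ADD R5, 2: R5=8+2=10
CMP R5, 10  (cmp 10,10)
JNZ body: not taken
halt.
Total executed instructions: 24.

24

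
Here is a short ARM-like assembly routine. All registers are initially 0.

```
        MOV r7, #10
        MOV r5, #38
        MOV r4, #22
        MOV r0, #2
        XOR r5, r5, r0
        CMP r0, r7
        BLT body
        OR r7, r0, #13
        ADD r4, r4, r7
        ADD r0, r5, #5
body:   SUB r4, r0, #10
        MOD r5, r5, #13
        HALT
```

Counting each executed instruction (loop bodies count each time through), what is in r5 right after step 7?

r7=10
r5=38
r4=22
r0=2
r5=38^2=36
CMP r0, r7  (cmp 2,10)
BLT body: taken
After step 7: r5 = 36.

36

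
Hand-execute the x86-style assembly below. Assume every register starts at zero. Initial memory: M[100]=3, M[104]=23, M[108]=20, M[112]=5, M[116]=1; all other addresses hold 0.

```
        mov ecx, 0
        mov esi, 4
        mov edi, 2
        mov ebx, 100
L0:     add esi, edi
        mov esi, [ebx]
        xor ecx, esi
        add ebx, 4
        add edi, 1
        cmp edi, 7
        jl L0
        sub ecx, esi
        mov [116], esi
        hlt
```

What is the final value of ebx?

after mov ecx, 0: ecx=0
after mov esi, 4: esi=4
after mov edi, 2: edi=2
after mov ebx, 100: ebx=100
after add esi, edi: esi=4+2=6
after mov esi, [ebx]: esi=M[100]=3
after xor ecx, esi: ecx=0^3=3
after add ebx, 4: ebx=100+4=104
after add edi, 1: edi=2+1=3
cmp edi, 7  (cmp 3,7)
jl L0: taken
after add esi, edi: esi=3+3=6
after mov esi, [ebx]: esi=M[104]=23
after xor ecx, esi: ecx=3^23=20
after add ebx, 4: ebx=104+4=108
after add edi, 1: edi=3+1=4
cmp edi, 7  (cmp 4,7)
jl L0: taken
after add esi, edi: esi=23+4=27
after mov esi, [ebx]: esi=M[108]=20
after xor ecx, esi: ecx=20^20=0
after add ebx, 4: ebx=108+4=112
after add edi, 1: edi=4+1=5
cmp edi, 7  (cmp 5,7)
jl L0: taken
after add esi, edi: esi=20+5=25
after mov esi, [ebx]: esi=M[112]=5
after xor ecx, esi: ecx=0^5=5
after add ebx, 4: ebx=112+4=116
after add edi, 1: edi=5+1=6
cmp edi, 7  (cmp 6,7)
jl L0: taken
after add esi, edi: esi=5+6=11
after mov esi, [ebx]: esi=M[116]=1
after xor ecx, esi: ecx=5^1=4
after add ebx, 4: ebx=116+4=120
after add edi, 1: edi=6+1=7
cmp edi, 7  (cmp 7,7)
jl L0: not taken
after sub ecx, esi: ecx=4-1=3
mov [116], esi → M[116]=1
halt.

120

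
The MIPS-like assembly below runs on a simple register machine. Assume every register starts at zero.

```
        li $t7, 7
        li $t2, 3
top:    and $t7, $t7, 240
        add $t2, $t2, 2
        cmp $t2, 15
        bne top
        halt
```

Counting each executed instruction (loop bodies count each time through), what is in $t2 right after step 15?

$t7=7
$t2=3
$t7=7&240=0
$t2=3+2=5
cmp $t2, 15  (cmp 5,15)
bne top: taken
$t7=0&240=0
$t2=5+2=7
cmp $t2, 15  (cmp 7,15)
bne top: taken
$t7=0&240=0
$t2=7+2=9
cmp $t2, 15  (cmp 9,15)
bne top: taken
$t7=0&240=0
After step 15: $t2 = 9.

9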